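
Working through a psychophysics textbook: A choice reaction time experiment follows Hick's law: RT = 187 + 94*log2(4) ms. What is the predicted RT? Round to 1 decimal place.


RT = 187 + 94 * log2(4)
log2(4) = 2.0
RT = 187 + 94 * 2.0
= 187 + 188.0
= 375.0 ms


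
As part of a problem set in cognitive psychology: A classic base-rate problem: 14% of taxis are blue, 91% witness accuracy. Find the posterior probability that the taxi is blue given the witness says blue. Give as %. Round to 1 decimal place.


P(blue | says blue) = P(says blue | blue)*P(blue) / [P(says blue | blue)*P(blue) + P(says blue | not blue)*P(not blue)]
Numerator = 0.91 * 0.14 = 0.1274
False identification = 0.09 * 0.86 = 0.0774
P = 0.1274 / (0.1274 + 0.0774)
= 0.1274 / 0.2048
As percentage = 62.2


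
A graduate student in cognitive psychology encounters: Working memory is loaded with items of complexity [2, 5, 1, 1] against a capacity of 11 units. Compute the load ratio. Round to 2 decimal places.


Total complexity = 2 + 5 + 1 + 1 = 9
Load = total / capacity = 9 / 11
= 0.82


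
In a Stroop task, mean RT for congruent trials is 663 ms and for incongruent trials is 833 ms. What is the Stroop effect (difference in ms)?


Stroop effect = RT(incongruent) - RT(congruent)
= 833 - 663
= 170 ms


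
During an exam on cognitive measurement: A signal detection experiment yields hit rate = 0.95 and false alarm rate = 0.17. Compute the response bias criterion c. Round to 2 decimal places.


c = -0.5 * (z(HR) + z(FAR))
z(0.95) = 1.6449
z(0.17) = -0.9542
c = -0.5 * (1.6449 + -0.9542)
= -0.5 * 0.6907
= -0.35


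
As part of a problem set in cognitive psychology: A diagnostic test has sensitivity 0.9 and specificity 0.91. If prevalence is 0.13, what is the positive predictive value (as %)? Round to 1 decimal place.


PPV = (sens * prev) / (sens * prev + (1-spec) * (1-prev))
Numerator = 0.9 * 0.13 = 0.117
P(positive and no disease) = (1 - spec) * (1 - prev) = (1 - 0.91) * (1 - 0.13) = 0.0783
Denominator = 0.117 + 0.0783 = 0.1953
PPV = 0.117 / 0.1953 = 0.599078
As percentage = 59.9


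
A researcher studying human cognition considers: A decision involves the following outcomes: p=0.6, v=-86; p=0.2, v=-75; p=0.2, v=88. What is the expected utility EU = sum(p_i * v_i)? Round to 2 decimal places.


EU = sum(p_i * v_i)
0.6 * -86 = -51.6
0.2 * -75 = -15.0
0.2 * 88 = 17.6
EU = -51.6 + -15.0 + 17.6
= -49.00


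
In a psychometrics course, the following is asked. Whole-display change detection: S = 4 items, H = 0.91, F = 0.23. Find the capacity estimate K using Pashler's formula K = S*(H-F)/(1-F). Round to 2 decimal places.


K = S * (H - F) / (1 - F)
H - F = 0.68
1 - F = 0.77
K = 4 * 0.68 / 0.77
= 3.53


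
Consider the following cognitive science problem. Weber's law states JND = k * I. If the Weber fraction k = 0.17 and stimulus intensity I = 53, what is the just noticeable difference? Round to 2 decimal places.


JND = k * I
JND = 0.17 * 53
= 9.01


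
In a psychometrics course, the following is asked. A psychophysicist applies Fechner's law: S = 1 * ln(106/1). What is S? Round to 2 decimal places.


S = 1 * ln(106/1)
I/I0 = 106.0
ln(106.0) = 4.6634
S = 1 * 4.6634
= 4.66


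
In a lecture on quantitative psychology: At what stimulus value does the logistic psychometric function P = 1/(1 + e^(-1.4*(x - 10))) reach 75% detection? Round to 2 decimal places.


At P = 0.75: 0.75 = 1/(1 + e^(-k*(x-x0)))
Solving: e^(-k*(x-x0)) = 1/3
x = x0 + ln(3)/k
ln(3) = 1.0986
x = 10 + 1.0986/1.4
= 10 + 0.7847
= 10.78


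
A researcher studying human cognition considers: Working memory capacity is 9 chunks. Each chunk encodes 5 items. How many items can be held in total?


Total items = chunks * items_per_chunk
= 9 * 5
= 45


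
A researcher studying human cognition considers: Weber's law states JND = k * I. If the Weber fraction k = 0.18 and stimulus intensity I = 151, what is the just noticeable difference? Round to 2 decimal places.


JND = k * I
JND = 0.18 * 151
= 27.18


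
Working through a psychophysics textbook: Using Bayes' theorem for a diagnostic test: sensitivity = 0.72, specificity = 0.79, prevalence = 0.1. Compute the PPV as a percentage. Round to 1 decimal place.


PPV = (sens * prev) / (sens * prev + (1-spec) * (1-prev))
Numerator = 0.72 * 0.1 = 0.072
P(positive and no disease) = (1 - spec) * (1 - prev) = (1 - 0.79) * (1 - 0.1) = 0.189
Denominator = 0.072 + 0.189 = 0.261
PPV = 0.072 / 0.261 = 0.275862
As percentage = 27.6


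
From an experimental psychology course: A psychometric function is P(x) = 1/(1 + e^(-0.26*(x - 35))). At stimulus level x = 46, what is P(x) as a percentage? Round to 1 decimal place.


P(x) = 1/(1 + e^(-0.26*(46 - 35)))
Exponent = -0.26 * 11 = -2.86
e^(-2.86) = 0.057269
P = 1/(1 + 0.057269) = 0.945833
Percentage = 94.6


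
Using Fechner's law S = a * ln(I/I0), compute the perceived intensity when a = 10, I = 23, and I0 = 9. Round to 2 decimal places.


S = 10 * ln(23/9)
I/I0 = 2.555556
ln(2.555556) = 0.9383
S = 10 * 0.9383
= 9.38


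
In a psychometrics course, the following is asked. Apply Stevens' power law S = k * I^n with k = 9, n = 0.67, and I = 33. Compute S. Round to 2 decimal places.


S = 9 * 33^0.67
33^0.67 = 10.4089
S = 9 * 10.4089
= 93.68


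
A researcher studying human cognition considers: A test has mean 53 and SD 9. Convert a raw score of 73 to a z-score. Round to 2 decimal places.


z = (X - mu) / sigma
= (73 - 53) / 9
= 20 / 9
= 2.22


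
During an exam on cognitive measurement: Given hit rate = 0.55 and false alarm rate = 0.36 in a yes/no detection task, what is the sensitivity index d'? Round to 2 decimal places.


d' = z(HR) - z(FAR)
z(0.55) = 0.1257
z(0.36) = -0.3585
d' = 0.1257 - -0.3585
= 0.48


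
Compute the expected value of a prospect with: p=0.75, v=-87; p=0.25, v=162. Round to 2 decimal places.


EU = sum(p_i * v_i)
0.75 * -87 = -65.25
0.25 * 162 = 40.5
EU = -65.25 + 40.5
= -24.75


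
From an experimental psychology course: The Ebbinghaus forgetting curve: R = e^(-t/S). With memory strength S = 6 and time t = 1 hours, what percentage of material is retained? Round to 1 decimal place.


R = e^(-t/S)
-t/S = -1/6 = -0.166667
R = e^(-0.166667) = 0.846481
Percentage = 0.846481 * 100
= 84.6


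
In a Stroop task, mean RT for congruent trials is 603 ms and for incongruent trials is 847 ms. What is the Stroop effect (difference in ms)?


Stroop effect = RT(incongruent) - RT(congruent)
= 847 - 603
= 244 ms


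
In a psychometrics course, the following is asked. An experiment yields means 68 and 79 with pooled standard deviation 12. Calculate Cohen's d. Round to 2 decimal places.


Cohen's d = (M1 - M2) / S_pooled
= (68 - 79) / 12
= -11 / 12
= -0.92


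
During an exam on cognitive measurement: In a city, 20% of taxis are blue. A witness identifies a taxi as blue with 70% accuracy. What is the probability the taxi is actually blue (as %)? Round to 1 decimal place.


P(blue | says blue) = P(says blue | blue)*P(blue) / [P(says blue | blue)*P(blue) + P(says blue | not blue)*P(not blue)]
Numerator = 0.7 * 0.2 = 0.14
False identification = 0.3 * 0.8 = 0.24
P = 0.14 / (0.14 + 0.24)
= 0.14 / 0.38
As percentage = 36.8


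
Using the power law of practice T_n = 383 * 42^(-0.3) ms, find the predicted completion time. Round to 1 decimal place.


T_n = 383 * 42^(-0.3)
42^(-0.3) = 0.325856
T_n = 383 * 0.325856
= 124.8 ms


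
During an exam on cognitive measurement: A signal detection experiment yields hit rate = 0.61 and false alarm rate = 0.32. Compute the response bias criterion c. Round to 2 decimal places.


c = -0.5 * (z(HR) + z(FAR))
z(0.61) = 0.2793
z(0.32) = -0.4677
c = -0.5 * (0.2793 + -0.4677)
= -0.5 * -0.1884
= 0.09


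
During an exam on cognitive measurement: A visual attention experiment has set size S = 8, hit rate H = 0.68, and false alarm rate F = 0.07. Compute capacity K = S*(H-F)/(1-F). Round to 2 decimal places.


K = S * (H - F) / (1 - F)
H - F = 0.61
1 - F = 0.93
K = 8 * 0.61 / 0.93
= 5.25


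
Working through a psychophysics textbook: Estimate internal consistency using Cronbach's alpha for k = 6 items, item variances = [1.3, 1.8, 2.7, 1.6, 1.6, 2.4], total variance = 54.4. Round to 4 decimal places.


alpha = (k/(k-1)) * (1 - sum(s_i^2)/s_total^2)
sum(item variances) = 11.4
k/(k-1) = 6/5 = 1.2
1 - 11.4/54.4 = 1 - 0.209559 = 0.790441
alpha = 1.2 * 0.790441
= 0.9485


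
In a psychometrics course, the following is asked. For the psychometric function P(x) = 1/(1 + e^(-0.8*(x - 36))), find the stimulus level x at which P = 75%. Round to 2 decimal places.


At P = 0.75: 0.75 = 1/(1 + e^(-k*(x-x0)))
Solving: e^(-k*(x-x0)) = 1/3
x = x0 + ln(3)/k
ln(3) = 1.0986
x = 36 + 1.0986/0.8
= 36 + 1.3732
= 37.37


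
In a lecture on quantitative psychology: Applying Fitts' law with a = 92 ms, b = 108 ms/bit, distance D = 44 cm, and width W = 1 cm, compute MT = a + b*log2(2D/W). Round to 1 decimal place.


MT = 92 + 108 * log2(2*44/1)
2D/W = 88.0
log2(88.0) = 6.4594
MT = 92 + 108 * 6.4594
= 789.6 ms


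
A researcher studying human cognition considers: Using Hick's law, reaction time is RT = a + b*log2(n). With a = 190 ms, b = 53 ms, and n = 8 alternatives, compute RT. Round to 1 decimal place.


RT = 190 + 53 * log2(8)
log2(8) = 3.0
RT = 190 + 53 * 3.0
= 190 + 159.0
= 349.0 ms


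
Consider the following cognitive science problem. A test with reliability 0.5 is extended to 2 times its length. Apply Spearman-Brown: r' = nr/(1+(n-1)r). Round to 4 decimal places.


r_new = n*r / (1 + (n-1)*r)
Numerator = 2 * 0.5 = 1.0
Denominator = 1 + 1 * 0.5 = 1.5
r_new = 1.0 / 1.5
= 0.6667


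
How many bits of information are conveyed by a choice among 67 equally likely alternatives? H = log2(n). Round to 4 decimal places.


H = log2(n)
H = log2(67)
= 6.0661


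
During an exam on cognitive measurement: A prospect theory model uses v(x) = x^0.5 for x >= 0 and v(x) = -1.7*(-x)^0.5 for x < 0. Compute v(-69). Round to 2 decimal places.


Since x = -69 < 0, use v(x) = -lambda*(-x)^alpha
(-x) = 69
69^0.5 = 8.3066
v(-69) = -1.7 * 8.3066
= -14.12


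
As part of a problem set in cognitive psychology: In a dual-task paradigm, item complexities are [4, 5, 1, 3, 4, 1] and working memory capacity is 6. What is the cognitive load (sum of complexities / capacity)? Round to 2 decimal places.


Total complexity = 4 + 5 + 1 + 3 + 4 + 1 = 18
Load = total / capacity = 18 / 6
= 3.00


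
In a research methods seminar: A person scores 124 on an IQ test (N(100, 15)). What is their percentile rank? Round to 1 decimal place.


z = (IQ - mean) / SD
z = (124 - 100) / 15 = 1.6
Percentile = Phi(1.6) * 100
Phi(1.6) = 0.945201
= 94.5


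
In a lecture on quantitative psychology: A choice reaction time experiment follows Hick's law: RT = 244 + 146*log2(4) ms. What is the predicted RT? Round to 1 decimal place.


RT = 244 + 146 * log2(4)
log2(4) = 2.0
RT = 244 + 146 * 2.0
= 244 + 292.0
= 536.0 ms


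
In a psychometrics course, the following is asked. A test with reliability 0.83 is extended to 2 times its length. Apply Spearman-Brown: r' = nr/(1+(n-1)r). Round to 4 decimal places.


r_new = n*r / (1 + (n-1)*r)
Numerator = 2 * 0.83 = 1.66
Denominator = 1 + 1 * 0.83 = 1.83
r_new = 1.66 / 1.83
= 0.9071


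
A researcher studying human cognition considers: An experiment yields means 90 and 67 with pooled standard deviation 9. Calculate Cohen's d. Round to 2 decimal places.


Cohen's d = (M1 - M2) / S_pooled
= (90 - 67) / 9
= 23 / 9
= 2.56


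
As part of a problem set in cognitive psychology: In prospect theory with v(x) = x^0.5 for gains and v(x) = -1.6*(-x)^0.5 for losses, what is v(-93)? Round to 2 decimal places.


Since x = -93 < 0, use v(x) = -lambda*(-x)^alpha
(-x) = 93
93^0.5 = 9.6437
v(-93) = -1.6 * 9.6437
= -15.43


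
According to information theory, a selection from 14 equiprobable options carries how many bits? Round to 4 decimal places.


H = log2(n)
H = log2(14)
= 3.8074


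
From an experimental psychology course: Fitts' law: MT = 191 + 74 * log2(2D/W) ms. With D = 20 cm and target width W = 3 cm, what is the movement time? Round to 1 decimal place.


MT = 191 + 74 * log2(2*20/3)
2D/W = 13.333333
log2(13.333333) = 3.737
MT = 191 + 74 * 3.737
= 467.5 ms


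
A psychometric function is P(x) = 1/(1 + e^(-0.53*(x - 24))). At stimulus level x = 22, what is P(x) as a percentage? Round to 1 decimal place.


P(x) = 1/(1 + e^(-0.53*(22 - 24)))
Exponent = -0.53 * -2 = 1.06
e^(1.06) = 2.886371
P = 1/(1 + 2.886371) = 0.257309
Percentage = 25.7


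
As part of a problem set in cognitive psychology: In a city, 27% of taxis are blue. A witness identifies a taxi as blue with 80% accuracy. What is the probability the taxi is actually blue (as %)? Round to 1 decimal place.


P(blue | says blue) = P(says blue | blue)*P(blue) / [P(says blue | blue)*P(blue) + P(says blue | not blue)*P(not blue)]
Numerator = 0.8 * 0.27 = 0.216
False identification = 0.2 * 0.73 = 0.146
P = 0.216 / (0.216 + 0.146)
= 0.216 / 0.362
As percentage = 59.7


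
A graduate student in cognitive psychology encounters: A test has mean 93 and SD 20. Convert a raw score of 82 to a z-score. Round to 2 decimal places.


z = (X - mu) / sigma
= (82 - 93) / 20
= -11 / 20
= -0.55


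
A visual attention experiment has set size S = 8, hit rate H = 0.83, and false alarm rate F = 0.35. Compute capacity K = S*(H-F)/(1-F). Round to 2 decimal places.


K = S * (H - F) / (1 - F)
H - F = 0.48
1 - F = 0.65
K = 8 * 0.48 / 0.65
= 5.91


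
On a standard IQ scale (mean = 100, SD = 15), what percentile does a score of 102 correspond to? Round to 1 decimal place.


z = (IQ - mean) / SD
z = (102 - 100) / 15 = 0.1333
Percentile = Phi(0.1333) * 100
Phi(0.1333) = 0.553022
= 55.3


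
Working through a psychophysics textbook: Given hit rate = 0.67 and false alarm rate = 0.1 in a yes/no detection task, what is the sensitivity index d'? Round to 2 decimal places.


d' = z(HR) - z(FAR)
z(0.67) = 0.4399
z(0.1) = -1.2816
d' = 0.4399 - -1.2816
= 1.72


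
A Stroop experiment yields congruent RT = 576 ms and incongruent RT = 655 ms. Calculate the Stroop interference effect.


Stroop effect = RT(incongruent) - RT(congruent)
= 655 - 576
= 79 ms


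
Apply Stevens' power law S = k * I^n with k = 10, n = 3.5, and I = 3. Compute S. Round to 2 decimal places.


S = 10 * 3^3.5
3^3.5 = 46.7654
S = 10 * 46.7654
= 467.65


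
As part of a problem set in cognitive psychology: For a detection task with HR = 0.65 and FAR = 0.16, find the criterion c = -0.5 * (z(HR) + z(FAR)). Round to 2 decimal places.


c = -0.5 * (z(HR) + z(FAR))
z(0.65) = 0.3853
z(0.16) = -0.9945
c = -0.5 * (0.3853 + -0.9945)
= -0.5 * -0.6092
= 0.30


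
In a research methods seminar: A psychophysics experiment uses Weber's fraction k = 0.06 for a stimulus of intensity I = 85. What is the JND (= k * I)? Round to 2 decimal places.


JND = k * I
JND = 0.06 * 85
= 5.10


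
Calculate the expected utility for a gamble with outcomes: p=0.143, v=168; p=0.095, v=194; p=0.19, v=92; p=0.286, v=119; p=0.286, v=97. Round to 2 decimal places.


EU = sum(p_i * v_i)
0.143 * 168 = 24.024
0.095 * 194 = 18.43
0.19 * 92 = 17.48
0.286 * 119 = 34.034
0.286 * 97 = 27.742
EU = 24.024 + 18.43 + 17.48 + 34.034 + 27.742
= 121.71


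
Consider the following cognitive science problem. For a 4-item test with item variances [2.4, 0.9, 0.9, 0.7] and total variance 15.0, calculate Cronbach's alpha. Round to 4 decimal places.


alpha = (k/(k-1)) * (1 - sum(s_i^2)/s_total^2)
sum(item variances) = 4.9
k/(k-1) = 4/3 = 1.333333
1 - 4.9/15.0 = 1 - 0.326667 = 0.673333
alpha = 1.333333 * 0.673333
= 0.8978


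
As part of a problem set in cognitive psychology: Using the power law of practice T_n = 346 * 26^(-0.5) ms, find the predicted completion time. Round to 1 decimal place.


T_n = 346 * 26^(-0.5)
26^(-0.5) = 0.196116
T_n = 346 * 0.196116
= 67.9 ms


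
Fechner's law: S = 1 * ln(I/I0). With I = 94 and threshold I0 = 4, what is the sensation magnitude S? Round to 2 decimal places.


S = 1 * ln(94/4)
I/I0 = 23.5
ln(23.5) = 3.157
S = 1 * 3.157
= 3.16


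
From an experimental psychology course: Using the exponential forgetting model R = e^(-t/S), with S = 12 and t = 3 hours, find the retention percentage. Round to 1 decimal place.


R = e^(-t/S)
-t/S = -3/12 = -0.25
R = e^(-0.25) = 0.778801
Percentage = 0.778801 * 100
= 77.9


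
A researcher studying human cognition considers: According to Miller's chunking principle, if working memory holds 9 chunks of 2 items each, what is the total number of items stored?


Total items = chunks * items_per_chunk
= 9 * 2
= 18


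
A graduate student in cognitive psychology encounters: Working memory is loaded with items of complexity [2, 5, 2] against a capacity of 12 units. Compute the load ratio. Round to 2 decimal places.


Total complexity = 2 + 5 + 2 = 9
Load = total / capacity = 9 / 12
= 0.75


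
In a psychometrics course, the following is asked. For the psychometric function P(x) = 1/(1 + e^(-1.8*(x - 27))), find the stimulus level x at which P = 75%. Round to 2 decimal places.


At P = 0.75: 0.75 = 1/(1 + e^(-k*(x-x0)))
Solving: e^(-k*(x-x0)) = 1/3
x = x0 + ln(3)/k
ln(3) = 1.0986
x = 27 + 1.0986/1.8
= 27 + 0.6103
= 27.61


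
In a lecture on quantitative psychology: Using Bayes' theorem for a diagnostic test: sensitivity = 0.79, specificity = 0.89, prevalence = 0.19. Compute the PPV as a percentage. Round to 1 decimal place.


PPV = (sens * prev) / (sens * prev + (1-spec) * (1-prev))
Numerator = 0.79 * 0.19 = 0.1501
P(positive and no disease) = (1 - spec) * (1 - prev) = (1 - 0.89) * (1 - 0.19) = 0.0891
Denominator = 0.1501 + 0.0891 = 0.2392
PPV = 0.1501 / 0.2392 = 0.627508
As percentage = 62.8


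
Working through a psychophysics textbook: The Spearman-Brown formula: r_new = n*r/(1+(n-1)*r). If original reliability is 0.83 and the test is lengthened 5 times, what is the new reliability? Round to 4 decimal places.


r_new = n*r / (1 + (n-1)*r)
Numerator = 5 * 0.83 = 4.15
Denominator = 1 + 4 * 0.83 = 4.32
r_new = 4.15 / 4.32
= 0.9606


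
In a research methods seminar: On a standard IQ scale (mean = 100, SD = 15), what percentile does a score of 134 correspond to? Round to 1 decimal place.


z = (IQ - mean) / SD
z = (134 - 100) / 15 = 2.2667
Percentile = Phi(2.2667) * 100
Phi(2.2667) = 0.988296
= 98.8


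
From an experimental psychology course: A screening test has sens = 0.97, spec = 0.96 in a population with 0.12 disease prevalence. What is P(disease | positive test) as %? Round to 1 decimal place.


PPV = (sens * prev) / (sens * prev + (1-spec) * (1-prev))
Numerator = 0.97 * 0.12 = 0.1164
P(positive and no disease) = (1 - spec) * (1 - prev) = (1 - 0.96) * (1 - 0.12) = 0.0352
Denominator = 0.1164 + 0.0352 = 0.1516
PPV = 0.1164 / 0.1516 = 0.76781
As percentage = 76.8


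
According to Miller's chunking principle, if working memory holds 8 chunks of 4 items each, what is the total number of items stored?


Total items = chunks * items_per_chunk
= 8 * 4
= 32


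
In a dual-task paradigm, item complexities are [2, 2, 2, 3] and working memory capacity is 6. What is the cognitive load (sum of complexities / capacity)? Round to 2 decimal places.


Total complexity = 2 + 2 + 2 + 3 = 9
Load = total / capacity = 9 / 6
= 1.50


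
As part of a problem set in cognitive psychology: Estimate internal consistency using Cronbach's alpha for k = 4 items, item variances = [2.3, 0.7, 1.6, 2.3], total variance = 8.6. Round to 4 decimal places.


alpha = (k/(k-1)) * (1 - sum(s_i^2)/s_total^2)
sum(item variances) = 6.9
k/(k-1) = 4/3 = 1.333333
1 - 6.9/8.6 = 1 - 0.802326 = 0.197674
alpha = 1.333333 * 0.197674
= 0.2636


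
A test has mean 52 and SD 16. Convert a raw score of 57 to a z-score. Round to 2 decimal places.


z = (X - mu) / sigma
= (57 - 52) / 16
= 5 / 16
= 0.31


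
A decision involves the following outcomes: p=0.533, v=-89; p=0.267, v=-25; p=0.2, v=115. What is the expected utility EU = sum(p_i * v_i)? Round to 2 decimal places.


EU = sum(p_i * v_i)
0.533 * -89 = -47.437
0.267 * -25 = -6.675
0.2 * 115 = 23.0
EU = -47.437 + -6.675 + 23.0
= -31.11


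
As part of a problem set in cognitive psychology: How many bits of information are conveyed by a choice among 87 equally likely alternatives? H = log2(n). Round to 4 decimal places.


H = log2(n)
H = log2(87)
= 6.4429


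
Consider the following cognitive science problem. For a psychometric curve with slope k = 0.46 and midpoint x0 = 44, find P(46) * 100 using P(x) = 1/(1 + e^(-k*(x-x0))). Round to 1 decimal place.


P(x) = 1/(1 + e^(-0.46*(46 - 44)))
Exponent = -0.46 * 2 = -0.92
e^(-0.92) = 0.398519
P = 1/(1 + 0.398519) = 0.715042
Percentage = 71.5


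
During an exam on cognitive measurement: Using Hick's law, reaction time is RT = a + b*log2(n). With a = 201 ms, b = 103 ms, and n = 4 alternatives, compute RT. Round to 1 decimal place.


RT = 201 + 103 * log2(4)
log2(4) = 2.0
RT = 201 + 103 * 2.0
= 201 + 206.0
= 407.0 ms


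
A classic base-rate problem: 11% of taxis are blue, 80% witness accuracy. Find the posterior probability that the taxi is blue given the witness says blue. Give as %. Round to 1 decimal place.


P(blue | says blue) = P(says blue | blue)*P(blue) / [P(says blue | blue)*P(blue) + P(says blue | not blue)*P(not blue)]
Numerator = 0.8 * 0.11 = 0.088
False identification = 0.2 * 0.89 = 0.178
P = 0.088 / (0.088 + 0.178)
= 0.088 / 0.266
As percentage = 33.1


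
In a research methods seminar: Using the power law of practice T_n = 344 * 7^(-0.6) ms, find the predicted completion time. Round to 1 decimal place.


T_n = 344 * 7^(-0.6)
7^(-0.6) = 0.311129
T_n = 344 * 0.311129
= 107.0 ms


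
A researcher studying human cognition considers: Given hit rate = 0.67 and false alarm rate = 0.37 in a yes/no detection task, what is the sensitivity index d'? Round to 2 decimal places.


d' = z(HR) - z(FAR)
z(0.67) = 0.4399
z(0.37) = -0.3319
d' = 0.4399 - -0.3319
= 0.77


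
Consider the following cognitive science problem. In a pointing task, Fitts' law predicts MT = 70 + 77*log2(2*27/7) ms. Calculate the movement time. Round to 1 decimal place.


MT = 70 + 77 * log2(2*27/7)
2D/W = 7.714286
log2(7.714286) = 2.9475
MT = 70 + 77 * 2.9475
= 297.0 ms


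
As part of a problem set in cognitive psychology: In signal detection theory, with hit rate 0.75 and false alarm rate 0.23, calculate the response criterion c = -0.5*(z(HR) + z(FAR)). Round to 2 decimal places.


c = -0.5 * (z(HR) + z(FAR))
z(0.75) = 0.6745
z(0.23) = -0.7388
c = -0.5 * (0.6745 + -0.7388)
= -0.5 * -0.0643
= 0.03


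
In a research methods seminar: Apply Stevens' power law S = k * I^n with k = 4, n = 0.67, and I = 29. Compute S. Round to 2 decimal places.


S = 4 * 29^0.67
29^0.67 = 9.5457
S = 4 * 9.5457
= 38.18


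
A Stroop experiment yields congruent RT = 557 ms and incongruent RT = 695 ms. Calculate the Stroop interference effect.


Stroop effect = RT(incongruent) - RT(congruent)
= 695 - 557
= 138 ms


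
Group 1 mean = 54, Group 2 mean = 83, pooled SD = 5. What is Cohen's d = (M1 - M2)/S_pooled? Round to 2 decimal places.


Cohen's d = (M1 - M2) / S_pooled
= (54 - 83) / 5
= -29 / 5
= -5.80


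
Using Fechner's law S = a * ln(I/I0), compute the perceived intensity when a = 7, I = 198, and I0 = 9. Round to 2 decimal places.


S = 7 * ln(198/9)
I/I0 = 22.0
ln(22.0) = 3.091
S = 7 * 3.091
= 21.64


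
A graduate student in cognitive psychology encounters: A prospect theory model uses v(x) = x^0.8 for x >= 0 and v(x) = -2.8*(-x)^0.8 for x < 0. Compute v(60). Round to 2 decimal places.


Since x = 60 >= 0, use v(x) = x^0.8
60^0.8 = 26.4558
v(60) = 26.46


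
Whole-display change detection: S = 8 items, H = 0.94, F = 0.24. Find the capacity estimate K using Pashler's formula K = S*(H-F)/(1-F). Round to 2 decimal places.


K = S * (H - F) / (1 - F)
H - F = 0.7
1 - F = 0.76
K = 8 * 0.7 / 0.76
= 7.37


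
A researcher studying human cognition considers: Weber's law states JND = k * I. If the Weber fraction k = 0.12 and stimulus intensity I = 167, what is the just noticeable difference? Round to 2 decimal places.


JND = k * I
JND = 0.12 * 167
= 20.04


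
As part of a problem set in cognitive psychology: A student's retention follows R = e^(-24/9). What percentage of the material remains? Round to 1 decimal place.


R = e^(-t/S)
-t/S = -24/9 = -2.666667
R = e^(-2.666667) = 0.069483
Percentage = 0.069483 * 100
= 6.9


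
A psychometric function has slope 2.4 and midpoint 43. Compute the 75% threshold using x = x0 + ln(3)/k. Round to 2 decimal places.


At P = 0.75: 0.75 = 1/(1 + e^(-k*(x-x0)))
Solving: e^(-k*(x-x0)) = 1/3
x = x0 + ln(3)/k
ln(3) = 1.0986
x = 43 + 1.0986/2.4
= 43 + 0.4578
= 43.46


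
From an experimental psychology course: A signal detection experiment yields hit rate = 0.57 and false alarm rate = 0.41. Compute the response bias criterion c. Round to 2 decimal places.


c = -0.5 * (z(HR) + z(FAR))
z(0.57) = 0.1764
z(0.41) = -0.2275
c = -0.5 * (0.1764 + -0.2275)
= -0.5 * -0.0511
= 0.03


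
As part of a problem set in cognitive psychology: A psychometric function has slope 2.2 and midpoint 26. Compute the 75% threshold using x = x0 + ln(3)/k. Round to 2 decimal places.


At P = 0.75: 0.75 = 1/(1 + e^(-k*(x-x0)))
Solving: e^(-k*(x-x0)) = 1/3
x = x0 + ln(3)/k
ln(3) = 1.0986
x = 26 + 1.0986/2.2
= 26 + 0.4994
= 26.50


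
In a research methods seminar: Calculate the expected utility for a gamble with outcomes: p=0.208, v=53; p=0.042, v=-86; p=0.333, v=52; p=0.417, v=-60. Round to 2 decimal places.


EU = sum(p_i * v_i)
0.208 * 53 = 11.024
0.042 * -86 = -3.612
0.333 * 52 = 17.316
0.417 * -60 = -25.02
EU = 11.024 + -3.612 + 17.316 + -25.02
= -0.29


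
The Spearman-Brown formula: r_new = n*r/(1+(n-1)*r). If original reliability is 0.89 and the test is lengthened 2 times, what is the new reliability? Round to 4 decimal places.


r_new = n*r / (1 + (n-1)*r)
Numerator = 2 * 0.89 = 1.78
Denominator = 1 + 1 * 0.89 = 1.89
r_new = 1.78 / 1.89
= 0.9418


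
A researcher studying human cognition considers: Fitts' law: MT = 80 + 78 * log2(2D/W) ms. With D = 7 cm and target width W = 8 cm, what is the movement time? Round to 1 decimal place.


MT = 80 + 78 * log2(2*7/8)
2D/W = 1.75
log2(1.75) = 0.8074
MT = 80 + 78 * 0.8074
= 143.0 ms


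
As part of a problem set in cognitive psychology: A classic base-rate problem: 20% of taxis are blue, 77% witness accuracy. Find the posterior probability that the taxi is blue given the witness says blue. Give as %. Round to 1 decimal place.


P(blue | says blue) = P(says blue | blue)*P(blue) / [P(says blue | blue)*P(blue) + P(says blue | not blue)*P(not blue)]
Numerator = 0.77 * 0.2 = 0.154
False identification = 0.23 * 0.8 = 0.184
P = 0.154 / (0.154 + 0.184)
= 0.154 / 0.338
As percentage = 45.6


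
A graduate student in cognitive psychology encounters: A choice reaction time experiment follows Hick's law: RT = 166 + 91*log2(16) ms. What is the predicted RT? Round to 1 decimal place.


RT = 166 + 91 * log2(16)
log2(16) = 4.0
RT = 166 + 91 * 4.0
= 166 + 364.0
= 530.0 ms


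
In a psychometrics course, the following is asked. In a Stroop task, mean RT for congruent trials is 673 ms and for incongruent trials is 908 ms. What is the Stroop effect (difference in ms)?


Stroop effect = RT(incongruent) - RT(congruent)
= 908 - 673
= 235 ms


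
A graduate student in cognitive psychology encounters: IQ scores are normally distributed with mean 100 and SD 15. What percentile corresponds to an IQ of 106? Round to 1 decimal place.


z = (IQ - mean) / SD
z = (106 - 100) / 15 = 0.4
Percentile = Phi(0.4) * 100
Phi(0.4) = 0.655422
= 65.5


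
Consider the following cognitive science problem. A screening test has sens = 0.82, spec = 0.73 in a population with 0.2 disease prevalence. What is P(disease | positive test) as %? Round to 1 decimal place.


PPV = (sens * prev) / (sens * prev + (1-spec) * (1-prev))
Numerator = 0.82 * 0.2 = 0.164
P(positive and no disease) = (1 - spec) * (1 - prev) = (1 - 0.73) * (1 - 0.2) = 0.216
Denominator = 0.164 + 0.216 = 0.38
PPV = 0.164 / 0.38 = 0.431579
As percentage = 43.2


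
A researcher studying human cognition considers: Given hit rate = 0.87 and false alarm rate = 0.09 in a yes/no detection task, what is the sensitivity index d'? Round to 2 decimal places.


d' = z(HR) - z(FAR)
z(0.87) = 1.1264
z(0.09) = -1.3408
d' = 1.1264 - -1.3408
= 2.47


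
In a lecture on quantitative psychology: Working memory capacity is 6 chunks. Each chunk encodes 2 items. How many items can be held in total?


Total items = chunks * items_per_chunk
= 6 * 2
= 12


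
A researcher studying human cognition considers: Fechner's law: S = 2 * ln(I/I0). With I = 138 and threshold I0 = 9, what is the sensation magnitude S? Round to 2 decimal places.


S = 2 * ln(138/9)
I/I0 = 15.333333
ln(15.333333) = 2.73
S = 2 * 2.73
= 5.46


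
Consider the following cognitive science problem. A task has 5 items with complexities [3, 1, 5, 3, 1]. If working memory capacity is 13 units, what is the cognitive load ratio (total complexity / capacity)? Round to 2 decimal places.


Total complexity = 3 + 1 + 5 + 3 + 1 = 13
Load = total / capacity = 13 / 13
= 1.00


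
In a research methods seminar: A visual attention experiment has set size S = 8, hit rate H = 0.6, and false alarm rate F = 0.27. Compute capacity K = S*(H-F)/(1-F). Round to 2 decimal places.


K = S * (H - F) / (1 - F)
H - F = 0.33
1 - F = 0.73
K = 8 * 0.33 / 0.73
= 3.62


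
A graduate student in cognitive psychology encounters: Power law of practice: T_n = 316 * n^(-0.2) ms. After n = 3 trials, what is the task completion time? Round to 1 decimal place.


T_n = 316 * 3^(-0.2)
3^(-0.2) = 0.802742
T_n = 316 * 0.802742
= 253.7 ms


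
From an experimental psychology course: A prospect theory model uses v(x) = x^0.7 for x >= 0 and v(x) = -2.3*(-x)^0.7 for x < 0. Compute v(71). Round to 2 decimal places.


Since x = 71 >= 0, use v(x) = x^0.7
71^0.7 = 19.7643
v(71) = 19.76


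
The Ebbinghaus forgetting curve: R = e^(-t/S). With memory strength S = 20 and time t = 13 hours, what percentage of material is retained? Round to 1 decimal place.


R = e^(-t/S)
-t/S = -13/20 = -0.65
R = e^(-0.65) = 0.522046
Percentage = 0.522046 * 100
= 52.2


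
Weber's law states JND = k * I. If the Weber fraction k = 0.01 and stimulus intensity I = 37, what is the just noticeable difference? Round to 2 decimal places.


JND = k * I
JND = 0.01 * 37
= 0.37


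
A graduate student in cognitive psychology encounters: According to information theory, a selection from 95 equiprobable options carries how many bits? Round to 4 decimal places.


H = log2(n)
H = log2(95)
= 6.5699


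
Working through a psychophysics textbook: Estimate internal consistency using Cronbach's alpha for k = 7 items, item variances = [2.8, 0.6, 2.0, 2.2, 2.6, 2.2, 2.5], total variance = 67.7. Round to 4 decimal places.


alpha = (k/(k-1)) * (1 - sum(s_i^2)/s_total^2)
sum(item variances) = 14.9
k/(k-1) = 7/6 = 1.166667
1 - 14.9/67.7 = 1 - 0.220089 = 0.779911
alpha = 1.166667 * 0.779911
= 0.9099


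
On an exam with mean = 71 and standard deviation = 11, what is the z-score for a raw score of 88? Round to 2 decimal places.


z = (X - mu) / sigma
= (88 - 71) / 11
= 17 / 11
= 1.55


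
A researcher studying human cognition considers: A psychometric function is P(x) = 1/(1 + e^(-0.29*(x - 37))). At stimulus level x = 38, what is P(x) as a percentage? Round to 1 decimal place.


P(x) = 1/(1 + e^(-0.29*(38 - 37)))
Exponent = -0.29 * 1 = -0.29
e^(-0.29) = 0.748264
P = 1/(1 + 0.748264) = 0.571996
Percentage = 57.2


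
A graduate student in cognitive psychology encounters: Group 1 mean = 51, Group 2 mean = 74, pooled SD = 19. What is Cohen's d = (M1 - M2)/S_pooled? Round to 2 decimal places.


Cohen's d = (M1 - M2) / S_pooled
= (51 - 74) / 19
= -23 / 19
= -1.21


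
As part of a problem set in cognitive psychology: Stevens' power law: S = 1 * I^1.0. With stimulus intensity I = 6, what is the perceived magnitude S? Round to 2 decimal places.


S = 1 * 6^1.0
6^1.0 = 6.0
S = 1 * 6.0
= 6.00


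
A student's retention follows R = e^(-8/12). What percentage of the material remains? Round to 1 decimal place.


R = e^(-t/S)
-t/S = -8/12 = -0.666667
R = e^(-0.666667) = 0.513417
Percentage = 0.513417 * 100
= 51.3


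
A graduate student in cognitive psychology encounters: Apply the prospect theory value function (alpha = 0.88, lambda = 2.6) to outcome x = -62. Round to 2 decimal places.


Since x = -62 < 0, use v(x) = -lambda*(-x)^alpha
(-x) = 62
62^0.88 = 37.7837
v(-62) = -2.6 * 37.7837
= -98.24


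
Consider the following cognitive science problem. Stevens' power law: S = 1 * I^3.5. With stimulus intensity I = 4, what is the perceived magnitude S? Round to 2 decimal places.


S = 1 * 4^3.5
4^3.5 = 128.0
S = 1 * 128.0
= 128.00


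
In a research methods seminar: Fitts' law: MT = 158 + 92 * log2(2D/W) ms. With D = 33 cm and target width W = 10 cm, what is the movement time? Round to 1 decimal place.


MT = 158 + 92 * log2(2*33/10)
2D/W = 6.6
log2(6.6) = 2.7225
MT = 158 + 92 * 2.7225
= 408.5 ms


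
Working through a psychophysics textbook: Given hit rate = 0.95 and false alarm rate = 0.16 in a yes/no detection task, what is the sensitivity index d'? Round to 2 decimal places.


d' = z(HR) - z(FAR)
z(0.95) = 1.6449
z(0.16) = -0.9945
d' = 1.6449 - -0.9945
= 2.64


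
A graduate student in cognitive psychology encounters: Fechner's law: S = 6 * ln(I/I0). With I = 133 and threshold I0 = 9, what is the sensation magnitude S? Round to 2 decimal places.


S = 6 * ln(133/9)
I/I0 = 14.777778
ln(14.777778) = 2.6931
S = 6 * 2.6931
= 16.16


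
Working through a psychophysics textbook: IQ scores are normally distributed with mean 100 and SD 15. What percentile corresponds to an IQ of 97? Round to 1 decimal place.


z = (IQ - mean) / SD
z = (97 - 100) / 15 = -0.2
Percentile = Phi(-0.2) * 100
Phi(-0.2) = 0.42074
= 42.1


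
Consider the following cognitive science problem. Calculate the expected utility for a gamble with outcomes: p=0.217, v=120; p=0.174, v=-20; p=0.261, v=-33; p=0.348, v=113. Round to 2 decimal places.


EU = sum(p_i * v_i)
0.217 * 120 = 26.04
0.174 * -20 = -3.48
0.261 * -33 = -8.613
0.348 * 113 = 39.324
EU = 26.04 + -3.48 + -8.613 + 39.324
= 53.27


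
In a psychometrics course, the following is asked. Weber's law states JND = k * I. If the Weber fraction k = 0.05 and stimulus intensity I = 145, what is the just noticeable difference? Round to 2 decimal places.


JND = k * I
JND = 0.05 * 145
= 7.25


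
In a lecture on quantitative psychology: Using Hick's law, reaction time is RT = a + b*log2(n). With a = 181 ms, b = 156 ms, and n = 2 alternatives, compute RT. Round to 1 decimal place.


RT = 181 + 156 * log2(2)
log2(2) = 1.0
RT = 181 + 156 * 1.0
= 181 + 156.0
= 337.0 ms


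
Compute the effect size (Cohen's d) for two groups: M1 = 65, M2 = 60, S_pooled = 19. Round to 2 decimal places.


Cohen's d = (M1 - M2) / S_pooled
= (65 - 60) / 19
= 5 / 19
= 0.26


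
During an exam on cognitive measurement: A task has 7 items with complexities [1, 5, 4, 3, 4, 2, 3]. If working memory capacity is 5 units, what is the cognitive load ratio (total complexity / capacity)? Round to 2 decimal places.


Total complexity = 1 + 5 + 4 + 3 + 4 + 2 + 3 = 22
Load = total / capacity = 22 / 5
= 4.40


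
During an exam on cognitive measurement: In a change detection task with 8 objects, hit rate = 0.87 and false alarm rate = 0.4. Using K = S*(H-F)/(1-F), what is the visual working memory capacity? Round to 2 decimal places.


K = S * (H - F) / (1 - F)
H - F = 0.47
1 - F = 0.6
K = 8 * 0.47 / 0.6
= 6.27


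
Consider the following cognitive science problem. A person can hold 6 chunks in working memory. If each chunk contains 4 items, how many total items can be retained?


Total items = chunks * items_per_chunk
= 6 * 4
= 24


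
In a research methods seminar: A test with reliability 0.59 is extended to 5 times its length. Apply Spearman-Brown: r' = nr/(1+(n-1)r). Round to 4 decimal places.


r_new = n*r / (1 + (n-1)*r)
Numerator = 5 * 0.59 = 2.95
Denominator = 1 + 4 * 0.59 = 3.36
r_new = 2.95 / 3.36
= 0.8780


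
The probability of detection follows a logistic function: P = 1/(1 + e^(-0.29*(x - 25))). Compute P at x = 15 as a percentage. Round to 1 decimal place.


P(x) = 1/(1 + e^(-0.29*(15 - 25)))
Exponent = -0.29 * -10 = 2.9
e^(2.9) = 18.174145
P = 1/(1 + 18.174145) = 0.052154
Percentage = 5.2


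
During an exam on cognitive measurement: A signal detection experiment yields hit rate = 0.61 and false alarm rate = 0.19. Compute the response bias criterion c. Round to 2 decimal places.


c = -0.5 * (z(HR) + z(FAR))
z(0.61) = 0.2793
z(0.19) = -0.8779
c = -0.5 * (0.2793 + -0.8779)
= -0.5 * -0.5986
= 0.30


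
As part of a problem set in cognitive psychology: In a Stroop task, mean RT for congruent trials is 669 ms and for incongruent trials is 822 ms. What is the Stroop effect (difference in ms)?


Stroop effect = RT(incongruent) - RT(congruent)
= 822 - 669
= 153 ms


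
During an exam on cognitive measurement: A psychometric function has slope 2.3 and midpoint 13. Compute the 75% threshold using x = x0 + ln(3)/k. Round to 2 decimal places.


At P = 0.75: 0.75 = 1/(1 + e^(-k*(x-x0)))
Solving: e^(-k*(x-x0)) = 1/3
x = x0 + ln(3)/k
ln(3) = 1.0986
x = 13 + 1.0986/2.3
= 13 + 0.4777
= 13.48


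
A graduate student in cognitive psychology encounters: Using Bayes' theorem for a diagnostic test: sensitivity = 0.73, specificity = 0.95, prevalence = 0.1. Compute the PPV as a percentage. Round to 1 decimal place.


PPV = (sens * prev) / (sens * prev + (1-spec) * (1-prev))
Numerator = 0.73 * 0.1 = 0.073
P(positive and no disease) = (1 - spec) * (1 - prev) = (1 - 0.95) * (1 - 0.1) = 0.045
Denominator = 0.073 + 0.045 = 0.118
PPV = 0.073 / 0.118 = 0.618644
As percentage = 61.9


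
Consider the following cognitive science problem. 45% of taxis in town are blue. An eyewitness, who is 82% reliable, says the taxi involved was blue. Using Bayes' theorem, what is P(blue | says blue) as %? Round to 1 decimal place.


P(blue | says blue) = P(says blue | blue)*P(blue) / [P(says blue | blue)*P(blue) + P(says blue | not blue)*P(not blue)]
Numerator = 0.82 * 0.45 = 0.369
False identification = 0.18 * 0.55 = 0.099
P = 0.369 / (0.369 + 0.099)
= 0.369 / 0.468
As percentage = 78.8


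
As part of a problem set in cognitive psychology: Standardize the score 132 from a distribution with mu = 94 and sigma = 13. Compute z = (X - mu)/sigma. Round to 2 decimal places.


z = (X - mu) / sigma
= (132 - 94) / 13
= 38 / 13
= 2.92


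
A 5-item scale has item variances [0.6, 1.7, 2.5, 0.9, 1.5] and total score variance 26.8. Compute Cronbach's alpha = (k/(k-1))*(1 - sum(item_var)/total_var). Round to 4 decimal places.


alpha = (k/(k-1)) * (1 - sum(s_i^2)/s_total^2)
sum(item variances) = 7.2
k/(k-1) = 5/4 = 1.25
1 - 7.2/26.8 = 1 - 0.268657 = 0.731343
alpha = 1.25 * 0.731343
= 0.9142


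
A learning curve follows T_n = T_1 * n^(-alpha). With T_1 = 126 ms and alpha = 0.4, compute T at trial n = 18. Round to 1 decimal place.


T_n = 126 * 18^(-0.4)
18^(-0.4) = 0.314696
T_n = 126 * 0.314696
= 39.7 ms


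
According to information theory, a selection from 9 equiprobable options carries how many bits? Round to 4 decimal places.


H = log2(n)
H = log2(9)
= 3.1699


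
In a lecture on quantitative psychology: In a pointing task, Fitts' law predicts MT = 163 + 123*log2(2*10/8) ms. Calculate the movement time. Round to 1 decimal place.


MT = 163 + 123 * log2(2*10/8)
2D/W = 2.5
log2(2.5) = 1.3219
MT = 163 + 123 * 1.3219
= 325.6 ms
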